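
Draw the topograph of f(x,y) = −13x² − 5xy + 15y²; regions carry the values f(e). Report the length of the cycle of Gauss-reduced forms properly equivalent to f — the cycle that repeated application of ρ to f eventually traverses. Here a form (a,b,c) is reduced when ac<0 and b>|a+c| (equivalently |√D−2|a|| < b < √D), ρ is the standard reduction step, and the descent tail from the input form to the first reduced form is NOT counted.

D = 805, ⌊√D⌋ = 28
descent: ρ → (15,5,-13)  [lands on river]
river: ρ → (-13,21,7)
river: ρ → (7,21,-13)
river: ρ → (-13,5,15)
river: ρ → (15,25,-3)
river: ρ → (-3,23,23)
river: ρ → (23,23,-3)
river: ρ → (-3,25,15)
ρ-cycle length = 8 (tail of 1 descent step not counted)

8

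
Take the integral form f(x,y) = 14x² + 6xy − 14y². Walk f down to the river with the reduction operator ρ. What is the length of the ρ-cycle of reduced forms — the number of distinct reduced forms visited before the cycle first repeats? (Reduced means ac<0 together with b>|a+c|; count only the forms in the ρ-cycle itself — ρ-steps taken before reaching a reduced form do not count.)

D = 820, ⌊√D⌋ = 28
river: ρ → (-14,22,6)
river: ρ → (6,26,-6)
river: ρ → (-6,22,14)
river: ρ → (14,6,-14)
ρ-cycle length = 4 (tail of 0 descent steps not counted)

4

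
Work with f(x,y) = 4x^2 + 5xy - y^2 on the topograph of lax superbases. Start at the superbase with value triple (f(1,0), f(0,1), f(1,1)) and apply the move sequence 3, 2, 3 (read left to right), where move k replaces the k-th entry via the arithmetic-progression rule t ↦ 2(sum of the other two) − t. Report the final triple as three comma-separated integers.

start (4,-1,8) = (f(1,0),f(0,1),f(1,1))
replace slot 3: 2·(4+(-1)) − 8 = -2 → (4,-1,-2)
replace slot 2: 2·(4+(-2)) − (-1) = 5 → (4,5,-2)
replace slot 3: 2·(4+5) − (-2) = 20 → (4,5,20)

4,5,20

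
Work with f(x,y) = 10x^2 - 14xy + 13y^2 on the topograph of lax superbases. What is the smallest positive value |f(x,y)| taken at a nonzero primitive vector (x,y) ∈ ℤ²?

translate: b→6 (≡-14 mod 20), so (10,-14,13)→(10,6,9)
flip: (10,6,9)→(9,-6,10)
reduced (well bottom): (9,-6,10) with a≤c, −a<b≤a
well minimum = a = 9

9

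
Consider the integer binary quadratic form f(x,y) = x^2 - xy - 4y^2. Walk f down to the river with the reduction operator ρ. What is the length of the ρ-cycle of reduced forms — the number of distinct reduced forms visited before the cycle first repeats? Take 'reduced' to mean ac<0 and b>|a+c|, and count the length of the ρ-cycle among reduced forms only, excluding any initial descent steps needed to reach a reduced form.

D = 17, ⌊√D⌋ = 4
descent: ρ → (-4,1,1)
descent: ρ → (1,3,-2)  [lands on river]
river: ρ → (-2,1,2)
river: ρ → (2,3,-1)
river: ρ → (-1,3,2)
river: ρ → (2,1,-2)
river: ρ → (-2,3,1)
ρ-cycle length = 6 (tail of 2 descent steps not counted)

6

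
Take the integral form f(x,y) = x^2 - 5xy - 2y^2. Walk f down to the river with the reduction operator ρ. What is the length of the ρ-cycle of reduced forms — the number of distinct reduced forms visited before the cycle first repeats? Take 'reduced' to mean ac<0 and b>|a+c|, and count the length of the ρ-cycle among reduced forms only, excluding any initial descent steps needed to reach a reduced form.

D = 33, ⌊√D⌋ = 5
descent: ρ → (-2,5,1)  [lands on river]
river: ρ → (1,5,-2)
river: ρ → (-2,3,3)
river: ρ → (3,3,-2)
ρ-cycle length = 4 (tail of 1 descent step not counted)

4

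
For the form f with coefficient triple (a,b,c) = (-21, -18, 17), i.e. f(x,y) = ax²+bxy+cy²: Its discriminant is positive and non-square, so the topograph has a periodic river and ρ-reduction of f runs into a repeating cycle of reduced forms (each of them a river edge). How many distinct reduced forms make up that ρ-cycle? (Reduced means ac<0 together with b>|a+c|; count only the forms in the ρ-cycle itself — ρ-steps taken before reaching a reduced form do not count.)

D = 1752, ⌊√D⌋ = 41
descent: ρ → (17,18,-21)  [lands on river]
river: ρ → (-21,24,14)
river: ρ → (14,32,-13)
river: ρ → (-13,20,26)
river: ρ → (26,32,-7)
river: ρ → (-7,38,11)
river: ρ → (11,28,-22)
river: ρ → (-22,16,17)
ρ-cycle length = 8 (tail of 1 descent step not counted)

8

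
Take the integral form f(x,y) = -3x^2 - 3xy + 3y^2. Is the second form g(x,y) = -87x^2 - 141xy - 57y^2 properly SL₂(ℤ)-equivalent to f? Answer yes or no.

D₁ = 45, D₂ = 45
river cycle of f (length 2): (3, 3, -3), (-3, 3, 3)
river cycle of g (length 2): (-3, 3, 3), (3, 3, -3)
cycles coincide ⇒ equivalent

yes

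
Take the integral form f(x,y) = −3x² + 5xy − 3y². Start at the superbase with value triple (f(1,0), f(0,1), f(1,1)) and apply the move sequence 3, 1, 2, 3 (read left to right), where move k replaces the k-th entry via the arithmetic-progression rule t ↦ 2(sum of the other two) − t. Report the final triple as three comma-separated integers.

start (-3,-3,-1) = (f(1,0),f(0,1),f(1,1))
replace slot 3: 2·((-3)+(-3)) − (-1) = -11 → (-3,-3,-11)
replace slot 1: 2·((-3)+(-11)) − (-3) = -25 → (-25,-3,-11)
replace slot 2: 2·((-25)+(-11)) − (-3) = -69 → (-25,-69,-11)
replace slot 3: 2·((-25)+(-69)) − (-11) = -177 → (-25,-69,-177)

-25,-69,-177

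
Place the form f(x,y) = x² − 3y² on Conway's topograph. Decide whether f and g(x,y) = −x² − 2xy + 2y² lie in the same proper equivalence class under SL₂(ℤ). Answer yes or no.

D₁ = 12, D₂ = 12
river cycle of f (length 2): (1, 2, -2), (-2, 2, 1)
river cycle of g (length 2): (2, 2, -1), (-1, 2, 2)
cycles differ ⇒ inequivalent

no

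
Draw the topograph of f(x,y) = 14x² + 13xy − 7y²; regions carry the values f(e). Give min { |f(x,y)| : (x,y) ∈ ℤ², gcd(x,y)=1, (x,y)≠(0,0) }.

river: ρ → (-7,15,12)
river: ρ → (12,9,-10)
river: ρ → (-10,11,11)
river: ρ → (11,11,-10)
river: ρ → (-10,9,12)
river: ρ → (12,15,-7)
river: ρ → (-7,13,14)
river: ρ → (14,15,-6)
river: ρ → (-6,21,5)
river: ρ → (5,19,-10)
river: ρ → (-10,21,3)
river: ρ → (3,21,-10)
river: ρ → (-10,19,5)
river: ρ → (5,21,-6)
river: ρ → (-6,15,14)
river: ρ → (14,13,-7)
closes: descent 0, river 16
min |a| on river = 3

3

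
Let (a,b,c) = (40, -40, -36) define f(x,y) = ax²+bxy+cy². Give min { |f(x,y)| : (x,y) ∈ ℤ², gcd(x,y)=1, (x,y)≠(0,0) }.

descent: ρ → (-36,40,40)  [lands on river]
river: ρ → (40,40,-36)
river: ρ → (-36,32,44)
river: ρ → (44,56,-24)
river: ρ → (-24,40,60)
river: ρ → (60,80,-4)
river: ρ → (-4,80,60)
river: ρ → (60,40,-24)
river: ρ → (-24,56,44)
river: ρ → (44,32,-36)
closes: descent 1, river 10
min |a| on river = 4

4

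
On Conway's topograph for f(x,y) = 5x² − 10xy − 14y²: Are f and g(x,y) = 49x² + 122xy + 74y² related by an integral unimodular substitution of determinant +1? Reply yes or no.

D₁ = 380, D₂ = 380
river cycle of f (length 4): (-14, 10, 5), (5, 10, -14), (-14, 18, 1), (1, 18, -14)
river cycle of g (length 4): (1, 18, -14), (-14, 10, 5), (5, 10, -14), (-14, 18, 1)
cycles coincide ⇒ equivalent

yes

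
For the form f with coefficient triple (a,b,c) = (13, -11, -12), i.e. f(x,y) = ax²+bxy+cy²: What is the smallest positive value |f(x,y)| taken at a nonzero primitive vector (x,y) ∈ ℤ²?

descent: ρ → (-12,11,13)  [lands on river]
river: ρ → (13,15,-10)
river: ρ → (-10,25,3)
river: ρ → (3,23,-18)
river: ρ → (-18,13,8)
river: ρ → (8,19,-12)
river: ρ → (-12,5,15)
river: ρ → (15,25,-2)
river: ρ → (-2,27,2)
river: ρ → (2,25,-15)
river: ρ → (-15,5,12)
river: ρ → (12,19,-8)
river: ρ → (-8,13,18)
river: ρ → (18,23,-3)
river: ρ → (-3,25,10)
river: ρ → (10,15,-13)
river: ρ → (-13,11,12)
river: ρ → (12,13,-12)
closes: descent 1, river 18
min |a| on river = 2

2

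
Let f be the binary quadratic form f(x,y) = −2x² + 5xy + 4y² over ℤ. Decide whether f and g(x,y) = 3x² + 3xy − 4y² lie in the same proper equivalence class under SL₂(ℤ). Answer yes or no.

D₁ = 57, D₂ = 57
river cycle of f (length 6): (4, 3, -3), (-3, 3, 4), (4, 5, -2), (-2, 7, 1), (1, 7, -2), (-2, 5, 4)
river cycle of g (length 6): (-4, 5, 2), (2, 7, -1), (-1, 7, 2), (2, 5, -4), (-4, 3, 3), (3, 3, -4)
cycles differ ⇒ inequivalent

no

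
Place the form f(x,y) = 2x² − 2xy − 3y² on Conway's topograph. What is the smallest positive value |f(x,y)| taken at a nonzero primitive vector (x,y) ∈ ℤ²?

descent: ρ → (-3,2,2)  [lands on river]
river: ρ → (2,2,-3)
river: ρ → (-3,4,1)
river: ρ → (1,4,-3)
closes: descent 1, river 4
min |a| on river = 1

1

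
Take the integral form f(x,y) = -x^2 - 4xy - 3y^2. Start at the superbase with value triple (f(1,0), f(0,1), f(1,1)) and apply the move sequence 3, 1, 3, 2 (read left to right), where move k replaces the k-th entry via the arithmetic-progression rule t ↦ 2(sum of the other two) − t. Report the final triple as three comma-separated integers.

start (-1,-3,-8) = (f(1,0),f(0,1),f(1,1))
replace slot 3: 2·((-1)+(-3)) − (-8) = 0 → (-1,-3,0)
replace slot 1: 2·((-3)+0) − (-1) = -5 → (-5,-3,0)
replace slot 3: 2·((-5)+(-3)) − 0 = -16 → (-5,-3,-16)
replace slot 2: 2·((-5)+(-16)) − (-3) = -39 → (-5,-39,-16)

-5,-39,-16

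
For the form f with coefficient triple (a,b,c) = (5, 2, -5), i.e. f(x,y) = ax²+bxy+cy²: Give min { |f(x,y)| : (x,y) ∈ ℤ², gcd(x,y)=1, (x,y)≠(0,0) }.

river: ρ → (-5,8,2)
river: ρ → (2,8,-5)
river: ρ → (-5,2,5)
river: ρ → (5,8,-2)
river: ρ → (-2,8,5)
river: ρ → (5,2,-5)
closes: descent 0, river 6
min |a| on river = 2

2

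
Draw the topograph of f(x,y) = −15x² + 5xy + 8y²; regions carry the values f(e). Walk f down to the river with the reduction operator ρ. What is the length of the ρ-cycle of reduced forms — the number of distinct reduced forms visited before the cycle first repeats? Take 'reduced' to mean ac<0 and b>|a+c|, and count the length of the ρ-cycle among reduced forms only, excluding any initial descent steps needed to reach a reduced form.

D = 505, ⌊√D⌋ = 22
descent: ρ → (8,11,-12)  [lands on river]
river: ρ → (-12,13,7)
river: ρ → (7,15,-10)
river: ρ → (-10,5,12)
river: ρ → (12,19,-3)
river: ρ → (-3,17,18)
river: ρ → (18,19,-2)
river: ρ → (-2,21,8)
ρ-cycle length = 8 (tail of 1 descent step not counted)

8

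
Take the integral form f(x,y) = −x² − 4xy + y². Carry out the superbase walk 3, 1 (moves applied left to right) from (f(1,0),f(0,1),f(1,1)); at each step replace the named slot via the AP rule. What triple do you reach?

start (-1,1,-4) = (f(1,0),f(0,1),f(1,1))
replace slot 3: 2·((-1)+1) − (-4) = 4 → (-1,1,4)
replace slot 1: 2·(1+4) − (-1) = 11 → (11,1,4)

11,1,4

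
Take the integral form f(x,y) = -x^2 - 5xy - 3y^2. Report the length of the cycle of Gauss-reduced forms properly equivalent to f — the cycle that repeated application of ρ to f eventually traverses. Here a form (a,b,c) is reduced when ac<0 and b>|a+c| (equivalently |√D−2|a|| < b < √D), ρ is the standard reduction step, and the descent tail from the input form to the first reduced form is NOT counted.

D = 13, ⌊√D⌋ = 3
descent: ρ → (-3,-1,1)
descent: ρ → (1,3,-1)  [lands on river]
river: ρ → (-1,3,1)
ρ-cycle length = 2 (tail of 2 descent steps not counted)

2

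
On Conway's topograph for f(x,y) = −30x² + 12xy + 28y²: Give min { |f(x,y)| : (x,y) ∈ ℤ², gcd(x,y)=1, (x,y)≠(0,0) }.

river: ρ → (28,44,-14)
river: ρ → (-14,40,34)
river: ρ → (34,28,-20)
river: ρ → (-20,52,10)
river: ρ → (10,48,-30)
river: ρ → (-30,12,28)
closes: descent 0, river 6
min |a| on river = 10

10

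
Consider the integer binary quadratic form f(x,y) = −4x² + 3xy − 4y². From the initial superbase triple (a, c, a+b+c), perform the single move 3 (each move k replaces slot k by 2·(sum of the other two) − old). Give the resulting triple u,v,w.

start (-4,-4,-5) = (f(1,0),f(0,1),f(1,1))
replace slot 3: 2·((-4)+(-4)) − (-5) = -11 → (-4,-4,-11)

-4,-4,-11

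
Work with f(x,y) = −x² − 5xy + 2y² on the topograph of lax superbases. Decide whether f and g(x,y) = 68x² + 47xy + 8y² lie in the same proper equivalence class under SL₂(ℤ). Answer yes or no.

D₁ = 33, D₂ = 33
river cycle of f (length 4): (2, 5, -1), (-1, 5, 2), (2, 3, -3), (-3, 3, 2)
river cycle of g (length 4): (-1, 5, 2), (2, 3, -3), (-3, 3, 2), (2, 5, -1)
cycles coincide ⇒ equivalent

yes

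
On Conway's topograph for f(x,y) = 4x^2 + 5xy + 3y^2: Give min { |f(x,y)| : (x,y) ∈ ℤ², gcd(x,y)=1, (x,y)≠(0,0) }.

translate: b→-3 (≡5 mod 8), so (4,5,3)→(4,-3,2)
flip: (4,-3,2)→(2,3,4)
translate: b→-1 (≡3 mod 4), so (2,3,4)→(2,-1,3)
reduced (well bottom): (2,-1,3) with a≤c, −a<b≤a
well minimum = a = 2

2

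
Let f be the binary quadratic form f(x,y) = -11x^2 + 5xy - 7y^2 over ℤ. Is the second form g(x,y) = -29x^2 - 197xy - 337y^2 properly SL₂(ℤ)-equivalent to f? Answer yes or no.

D₁ = -283, D₂ = -283
f is negative-definite; reduce −f:
−f: flip: (11,-5,7)→(7,5,11)
−f: reduced (well bottom): (7,5,11) with a≤c, −a<b≤a
flip sign back: reduced form of f is (-7,-5,-11)
g is negative-definite; reduce −g:
−g: translate: b→23 (≡197 mod 58), so (29,197,337)→(29,23,7)
−g: flip: (29,23,7)→(7,-23,29)
−g: translate: b→5 (≡-23 mod 14), so (7,-23,29)→(7,5,11)
−g: reduced (well bottom): (7,5,11) with a≤c, −a<b≤a
flip sign back: reduced form of g is (-7,-5,-11)
reduced forms (-7, -5, -11) vs (-7, -5, -11) ⇒ equivalent

yes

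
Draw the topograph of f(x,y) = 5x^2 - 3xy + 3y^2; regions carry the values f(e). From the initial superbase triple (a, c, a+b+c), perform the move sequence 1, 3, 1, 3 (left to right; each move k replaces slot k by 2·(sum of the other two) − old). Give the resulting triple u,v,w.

start (5,3,5) = (f(1,0),f(0,1),f(1,1))
replace slot 1: 2·(3+5) − 5 = 11 → (11,3,5)
replace slot 3: 2·(11+3) − 5 = 23 → (11,3,23)
replace slot 1: 2·(3+23) − 11 = 41 → (41,3,23)
replace slot 3: 2·(41+3) − 23 = 65 → (41,3,65)

41,3,65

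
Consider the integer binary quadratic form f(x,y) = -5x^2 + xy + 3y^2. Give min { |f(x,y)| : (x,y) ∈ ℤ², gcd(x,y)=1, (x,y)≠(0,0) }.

descent: ρ → (3,5,-3)  [lands on river]
river: ρ → (-3,7,1)
river: ρ → (1,7,-3)
river: ρ → (-3,5,3)
river: ρ → (3,7,-1)
river: ρ → (-1,7,3)
closes: descent 1, river 6
min |a| on river = 1

1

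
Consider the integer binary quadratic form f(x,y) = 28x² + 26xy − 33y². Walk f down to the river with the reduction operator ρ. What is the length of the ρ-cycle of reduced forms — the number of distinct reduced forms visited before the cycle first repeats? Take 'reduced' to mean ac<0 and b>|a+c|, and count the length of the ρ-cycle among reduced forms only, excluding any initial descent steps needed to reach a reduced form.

D = 4372, ⌊√D⌋ = 66
river: ρ → (-33,40,21)
river: ρ → (21,44,-29)
river: ρ → (-29,14,36)
river: ρ → (36,58,-7)
river: ρ → (-7,54,52)
river: ρ → (52,50,-9)
river: ρ → (-9,58,28)
river: ρ → (28,54,-13)
river: ρ → (-13,50,36)
river: ρ → (36,22,-27)
river: ρ → (-27,32,31)
river: ρ → (31,30,-28)
river: ρ → (-28,26,33)
river: ρ → (33,40,-21)
river: ρ → (-21,44,29)
river: ρ → (29,14,-36)
river: ρ → (-36,58,7)
river: ρ → (7,54,-52)
river: ρ → (-52,50,9)
river: ρ → (9,58,-28)
river: ρ → (-28,54,13)
river: ρ → (13,50,-36)
river: ρ → (-36,22,27)
river: ρ → (27,32,-31)
river: ρ → (-31,30,28)
river: ρ → (28,26,-33)
ρ-cycle length = 26 (tail of 0 descent steps not counted)

26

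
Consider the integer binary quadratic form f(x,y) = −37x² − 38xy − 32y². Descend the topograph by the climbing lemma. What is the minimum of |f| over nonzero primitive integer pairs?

translate: b→-36 (≡38 mod 74), so (37,38,32)→(37,-36,31)
flip: (37,-36,31)→(31,36,37)
translate: b→-26 (≡36 mod 62), so (31,36,37)→(31,-26,32)
reduced (well bottom): (31,-26,32) with a≤c, −a<b≤a
well minimum |f| = |-31| = 31 (negative-definite)

31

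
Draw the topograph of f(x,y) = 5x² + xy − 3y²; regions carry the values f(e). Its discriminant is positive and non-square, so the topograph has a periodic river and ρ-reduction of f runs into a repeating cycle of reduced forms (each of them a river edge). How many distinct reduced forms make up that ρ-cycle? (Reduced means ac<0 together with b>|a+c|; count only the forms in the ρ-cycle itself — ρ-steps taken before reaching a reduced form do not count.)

D = 61, ⌊√D⌋ = 7
descent: ρ → (-3,5,3)  [lands on river]
river: ρ → (3,7,-1)
river: ρ → (-1,7,3)
river: ρ → (3,5,-3)
river: ρ → (-3,7,1)
river: ρ → (1,7,-3)
ρ-cycle length = 6 (tail of 1 descent step not counted)

6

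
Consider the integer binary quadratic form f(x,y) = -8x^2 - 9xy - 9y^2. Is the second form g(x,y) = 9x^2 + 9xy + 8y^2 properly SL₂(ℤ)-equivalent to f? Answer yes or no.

D₁ = -207, D₂ = -207
f is negative-definite; reduce −f:
−f: translate: b→-7 (≡9 mod 16), so (8,9,9)→(8,-7,8)
−f: flip: (8,-7,8)→(8,7,8)
−f: reduced (well bottom): (8,7,8) with a≤c, −a<b≤a
flip sign back: reduced form of f is (-8,-7,-8)
g: flip: (9,9,8)→(8,-9,9)
g: translate: b→7 (≡-9 mod 16), so (8,-9,9)→(8,7,8)
g: reduced (well bottom): (8,7,8) with a≤c, −a<b≤a
reduced forms (-8, -7, -8) vs (8, 7, 8) ⇒ inequivalent

no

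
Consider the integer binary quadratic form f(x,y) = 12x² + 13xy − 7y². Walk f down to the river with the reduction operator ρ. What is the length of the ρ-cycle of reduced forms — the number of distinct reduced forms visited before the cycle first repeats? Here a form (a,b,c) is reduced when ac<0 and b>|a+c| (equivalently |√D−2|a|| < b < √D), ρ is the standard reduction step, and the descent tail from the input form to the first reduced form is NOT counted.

D = 505, ⌊√D⌋ = 22
river: ρ → (-7,15,10)
river: ρ → (10,5,-12)
river: ρ → (-12,19,3)
river: ρ → (3,17,-18)
river: ρ → (-18,19,2)
river: ρ → (2,21,-8)
river: ρ → (-8,11,12)
river: ρ → (12,13,-7)
ρ-cycle length = 8 (tail of 0 descent steps not counted)

8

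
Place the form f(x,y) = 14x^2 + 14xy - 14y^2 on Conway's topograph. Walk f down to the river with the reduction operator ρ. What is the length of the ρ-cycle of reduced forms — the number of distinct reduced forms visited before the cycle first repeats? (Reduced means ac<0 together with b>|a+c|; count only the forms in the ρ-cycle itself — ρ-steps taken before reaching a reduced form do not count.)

D = 980, ⌊√D⌋ = 31
river: ρ → (-14,14,14)
river: ρ → (14,14,-14)
ρ-cycle length = 2 (tail of 0 descent steps not counted)

2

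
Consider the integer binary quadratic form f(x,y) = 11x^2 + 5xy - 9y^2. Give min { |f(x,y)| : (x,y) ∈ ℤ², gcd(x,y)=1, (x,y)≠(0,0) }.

river: ρ → (-9,13,7)
river: ρ → (7,15,-7)
river: ρ → (-7,13,9)
river: ρ → (9,5,-11)
river: ρ → (-11,17,3)
river: ρ → (3,19,-5)
river: ρ → (-5,11,15)
river: ρ → (15,19,-1)
river: ρ → (-1,19,15)
river: ρ → (15,11,-5)
river: ρ → (-5,19,3)
river: ρ → (3,17,-11)
river: ρ → (-11,5,9)
river: ρ → (9,13,-7)
river: ρ → (-7,15,7)
river: ρ → (7,13,-9)
river: ρ → (-9,5,11)
river: ρ → (11,17,-3)
river: ρ → (-3,19,5)
river: ρ → (5,11,-15)
river: ρ → (-15,19,1)
river: ρ → (1,19,-15)
river: ρ → (-15,11,5)
river: ρ → (5,19,-3)
river: ρ → (-3,17,11)
river: ρ → (11,5,-9)
closes: descent 0, river 26
min |a| on river = 1

1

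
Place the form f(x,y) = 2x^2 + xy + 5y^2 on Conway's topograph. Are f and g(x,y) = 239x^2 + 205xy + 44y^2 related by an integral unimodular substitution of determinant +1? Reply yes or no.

D₁ = -39, D₂ = -39
f: reduced (well bottom): (2,1,5) with a≤c, −a<b≤a
g: flip: (239,205,44)→(44,-205,239)
g: translate: b→-29 (≡-205 mod 88), so (44,-205,239)→(44,-29,5)
g: flip: (44,-29,5)→(5,29,44)
g: translate: b→-1 (≡29 mod 10), so (5,29,44)→(5,-1,2)
g: flip: (5,-1,2)→(2,1,5)
g: reduced (well bottom): (2,1,5) with a≤c, −a<b≤a
reduced forms (2, 1, 5) vs (2, 1, 5) ⇒ equivalent

yes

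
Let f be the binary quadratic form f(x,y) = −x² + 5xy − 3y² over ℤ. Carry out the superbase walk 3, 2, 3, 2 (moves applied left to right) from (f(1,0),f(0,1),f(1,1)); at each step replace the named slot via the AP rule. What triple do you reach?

start (-1,-3,1) = (f(1,0),f(0,1),f(1,1))
replace slot 3: 2·((-1)+(-3)) − 1 = -9 → (-1,-3,-9)
replace slot 2: 2·((-1)+(-9)) − (-3) = -17 → (-1,-17,-9)
replace slot 3: 2·((-1)+(-17)) − (-9) = -27 → (-1,-17,-27)
replace slot 2: 2·((-1)+(-27)) − (-17) = -39 → (-1,-39,-27)

-1,-39,-27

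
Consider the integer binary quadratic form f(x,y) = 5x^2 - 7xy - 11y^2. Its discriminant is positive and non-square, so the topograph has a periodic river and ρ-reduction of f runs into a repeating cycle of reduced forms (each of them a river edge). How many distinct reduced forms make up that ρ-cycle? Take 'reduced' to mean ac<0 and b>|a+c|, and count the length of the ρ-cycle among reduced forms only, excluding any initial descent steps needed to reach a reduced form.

D = 269, ⌊√D⌋ = 16
descent: ρ → (-11,7,5)  [lands on river]
river: ρ → (5,13,-5)
river: ρ → (-5,7,11)
river: ρ → (11,15,-1)
river: ρ → (-1,15,11)
river: ρ → (11,7,-5)
river: ρ → (-5,13,5)
river: ρ → (5,7,-11)
river: ρ → (-11,15,1)
river: ρ → (1,15,-11)
ρ-cycle length = 10 (tail of 1 descent step not counted)

10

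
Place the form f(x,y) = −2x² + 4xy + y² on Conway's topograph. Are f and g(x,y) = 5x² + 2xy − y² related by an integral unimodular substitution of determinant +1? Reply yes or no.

D₁ = 24, D₂ = 24
river cycle of f (length 2): (1, 4, -2), (-2, 4, 1)
river cycle of g (length 2): (-1, 4, 2), (2, 4, -1)
cycles differ ⇒ inequivalent

no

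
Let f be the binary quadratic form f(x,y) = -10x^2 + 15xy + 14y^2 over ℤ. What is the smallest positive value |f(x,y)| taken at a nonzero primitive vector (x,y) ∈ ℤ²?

river: ρ → (14,13,-11)
river: ρ → (-11,9,16)
river: ρ → (16,23,-4)
river: ρ → (-4,25,10)
river: ρ → (10,15,-14)
river: ρ → (-14,13,11)
river: ρ → (11,9,-16)
river: ρ → (-16,23,4)
river: ρ → (4,25,-10)
river: ρ → (-10,15,14)
closes: descent 0, river 10
min |a| on river = 4

4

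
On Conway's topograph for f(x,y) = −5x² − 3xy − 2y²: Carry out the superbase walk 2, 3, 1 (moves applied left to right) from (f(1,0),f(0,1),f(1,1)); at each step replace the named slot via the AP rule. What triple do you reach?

start (-5,-2,-10) = (f(1,0),f(0,1),f(1,1))
replace slot 2: 2·((-5)+(-10)) − (-2) = -28 → (-5,-28,-10)
replace slot 3: 2·((-5)+(-28)) − (-10) = -56 → (-5,-28,-56)
replace slot 1: 2·((-28)+(-56)) − (-5) = -163 → (-163,-28,-56)

-163,-28,-56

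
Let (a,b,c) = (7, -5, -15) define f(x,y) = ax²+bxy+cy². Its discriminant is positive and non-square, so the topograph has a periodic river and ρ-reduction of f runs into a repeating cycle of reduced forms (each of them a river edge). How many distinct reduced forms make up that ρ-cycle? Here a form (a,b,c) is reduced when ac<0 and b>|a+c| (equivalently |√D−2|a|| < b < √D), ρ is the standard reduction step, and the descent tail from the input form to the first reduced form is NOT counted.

D = 445, ⌊√D⌋ = 21
descent: ρ → (-15,5,7)
descent: ρ → (7,9,-13)  [lands on river]
river: ρ → (-13,17,3)
river: ρ → (3,19,-7)
river: ρ → (-7,9,13)
river: ρ → (13,17,-3)
river: ρ → (-3,19,7)
ρ-cycle length = 6 (tail of 2 descent steps not counted)

6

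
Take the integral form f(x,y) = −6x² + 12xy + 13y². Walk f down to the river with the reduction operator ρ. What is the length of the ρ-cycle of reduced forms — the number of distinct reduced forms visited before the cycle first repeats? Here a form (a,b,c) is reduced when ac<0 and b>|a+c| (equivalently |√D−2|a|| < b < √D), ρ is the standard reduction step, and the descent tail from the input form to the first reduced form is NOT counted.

D = 456, ⌊√D⌋ = 21
river: ρ → (13,14,-5)
river: ρ → (-5,16,10)
river: ρ → (10,4,-11)
river: ρ → (-11,18,3)
river: ρ → (3,18,-11)
river: ρ → (-11,4,10)
river: ρ → (10,16,-5)
river: ρ → (-5,14,13)
river: ρ → (13,12,-6)
river: ρ → (-6,12,13)
ρ-cycle length = 10 (tail of 0 descent steps not counted)

10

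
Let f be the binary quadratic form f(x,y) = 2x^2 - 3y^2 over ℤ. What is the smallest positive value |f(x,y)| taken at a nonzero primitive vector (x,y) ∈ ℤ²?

descent: ρ → (-3,0,2)
descent: ρ → (2,4,-1)  [lands on river]
river: ρ → (-1,4,2)
closes: descent 2, river 2
min |a| on river = 1

1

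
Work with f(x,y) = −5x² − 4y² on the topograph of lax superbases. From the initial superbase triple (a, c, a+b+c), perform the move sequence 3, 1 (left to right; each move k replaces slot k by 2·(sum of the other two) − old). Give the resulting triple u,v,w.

start (-5,-4,-9) = (f(1,0),f(0,1),f(1,1))
replace slot 3: 2·((-5)+(-4)) − (-9) = -9 → (-5,-4,-9)
replace slot 1: 2·((-4)+(-9)) − (-5) = -21 → (-21,-4,-9)

-21,-4,-9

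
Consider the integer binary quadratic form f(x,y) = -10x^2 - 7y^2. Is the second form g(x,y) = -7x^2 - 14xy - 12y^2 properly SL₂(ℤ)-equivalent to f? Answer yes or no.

D₁ = -280, D₂ = -140
discriminants differ ⇒ not SL₂(ℤ)-equivalent

no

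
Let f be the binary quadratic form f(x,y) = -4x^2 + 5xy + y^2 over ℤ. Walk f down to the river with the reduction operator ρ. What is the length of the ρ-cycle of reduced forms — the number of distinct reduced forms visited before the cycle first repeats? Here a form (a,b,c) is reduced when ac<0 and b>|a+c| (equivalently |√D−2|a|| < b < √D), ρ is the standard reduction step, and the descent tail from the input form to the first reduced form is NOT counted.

D = 41, ⌊√D⌋ = 6
river: ρ → (1,5,-4)
river: ρ → (-4,3,2)
river: ρ → (2,5,-2)
river: ρ → (-2,3,4)
river: ρ → (4,5,-1)
river: ρ → (-1,5,4)
river: ρ → (4,3,-2)
river: ρ → (-2,5,2)
river: ρ → (2,3,-4)
river: ρ → (-4,5,1)
ρ-cycle length = 10 (tail of 0 descent steps not counted)

10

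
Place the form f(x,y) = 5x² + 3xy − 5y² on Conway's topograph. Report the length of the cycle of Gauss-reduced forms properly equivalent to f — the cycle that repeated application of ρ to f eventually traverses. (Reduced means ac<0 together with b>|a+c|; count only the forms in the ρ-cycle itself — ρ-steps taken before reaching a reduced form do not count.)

D = 109, ⌊√D⌋ = 10
river: ρ → (-5,7,3)
river: ρ → (3,5,-7)
river: ρ → (-7,9,1)
river: ρ → (1,9,-7)
river: ρ → (-7,5,3)
river: ρ → (3,7,-5)
river: ρ → (-5,3,5)
river: ρ → (5,7,-3)
river: ρ → (-3,5,7)
river: ρ → (7,9,-1)
river: ρ → (-1,9,7)
river: ρ → (7,5,-3)
river: ρ → (-3,7,5)
river: ρ → (5,3,-5)
ρ-cycle length = 14 (tail of 0 descent steps not counted)

14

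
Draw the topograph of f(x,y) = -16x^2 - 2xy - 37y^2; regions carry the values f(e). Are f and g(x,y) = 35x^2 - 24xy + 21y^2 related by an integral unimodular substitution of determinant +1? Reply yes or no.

D₁ = -2364, D₂ = -2364
f is negative-definite; reduce −f:
−f: reduced (well bottom): (16,2,37) with a≤c, −a<b≤a
flip sign back: reduced form of f is (-16,-2,-37)
g: flip: (35,-24,21)→(21,24,35)
g: translate: b→-18 (≡24 mod 42), so (21,24,35)→(21,-18,32)
g: reduced (well bottom): (21,-18,32) with a≤c, −a<b≤a
reduced forms (-16, -2, -37) vs (21, -18, 32) ⇒ inequivalent

no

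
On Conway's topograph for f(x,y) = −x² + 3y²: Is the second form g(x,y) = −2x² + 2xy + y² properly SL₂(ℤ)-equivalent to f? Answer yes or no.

D₁ = 12, D₂ = 12
river cycle of f (length 2): (-1, 2, 2), (2, 2, -1)
river cycle of g (length 2): (1, 2, -2), (-2, 2, 1)
cycles differ ⇒ inequivalent

no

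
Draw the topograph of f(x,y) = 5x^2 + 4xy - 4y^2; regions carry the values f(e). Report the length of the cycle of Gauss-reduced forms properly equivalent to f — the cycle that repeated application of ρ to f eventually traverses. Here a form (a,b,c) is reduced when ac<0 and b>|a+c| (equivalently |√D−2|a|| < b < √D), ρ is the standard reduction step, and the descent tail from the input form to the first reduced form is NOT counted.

D = 96, ⌊√D⌋ = 9
river: ρ → (-4,4,5)
river: ρ → (5,6,-3)
river: ρ → (-3,6,5)
river: ρ → (5,4,-4)
ρ-cycle length = 4 (tail of 0 descent steps not counted)

4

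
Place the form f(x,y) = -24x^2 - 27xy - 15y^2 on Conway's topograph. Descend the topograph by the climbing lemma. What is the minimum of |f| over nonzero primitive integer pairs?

translate: b→-21 (≡27 mod 48), so (24,27,15)→(24,-21,12)
flip: (24,-21,12)→(12,21,24)
translate: b→-3 (≡21 mod 24), so (12,21,24)→(12,-3,15)
reduced (well bottom): (12,-3,15) with a≤c, −a<b≤a
well minimum |f| = |-12| = 12 (negative-definite)

12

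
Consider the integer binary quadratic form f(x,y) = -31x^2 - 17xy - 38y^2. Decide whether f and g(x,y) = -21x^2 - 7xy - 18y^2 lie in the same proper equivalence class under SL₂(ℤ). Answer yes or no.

D₁ = -4423, D₂ = -1463
discriminants differ ⇒ not SL₂(ℤ)-equivalent

no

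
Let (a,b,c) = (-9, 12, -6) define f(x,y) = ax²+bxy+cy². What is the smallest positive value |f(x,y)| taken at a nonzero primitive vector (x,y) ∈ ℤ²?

translate: b→6 (≡-12 mod 18), so (9,-12,6)→(9,6,3)
flip: (9,6,3)→(3,-6,9)
translate: b→0 (≡-6 mod 6), so (3,-6,9)→(3,0,6)
reduced (well bottom): (3,0,6) with a≤c, −a<b≤a
well minimum |f| = |-3| = 3 (negative-definite)

3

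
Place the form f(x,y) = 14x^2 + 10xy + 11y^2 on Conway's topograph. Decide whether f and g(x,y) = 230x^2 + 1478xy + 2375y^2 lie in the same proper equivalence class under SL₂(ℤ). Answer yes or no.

D₁ = -516, D₂ = -516
f: flip: (14,10,11)→(11,-10,14)
f: reduced (well bottom): (11,-10,14) with a≤c, −a<b≤a
g: translate: b→98 (≡1478 mod 460), so (230,1478,2375)→(230,98,11)
g: flip: (230,98,11)→(11,-98,230)
g: translate: b→-10 (≡-98 mod 22), so (11,-98,230)→(11,-10,14)
g: reduced (well bottom): (11,-10,14) with a≤c, −a<b≤a
reduced forms (11, -10, 14) vs (11, -10, 14) ⇒ equivalent

yes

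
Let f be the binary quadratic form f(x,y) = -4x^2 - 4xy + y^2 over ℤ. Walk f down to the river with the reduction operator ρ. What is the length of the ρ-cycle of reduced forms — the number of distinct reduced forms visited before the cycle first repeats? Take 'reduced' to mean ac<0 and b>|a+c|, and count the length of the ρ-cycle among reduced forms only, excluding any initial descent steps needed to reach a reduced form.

D = 32, ⌊√D⌋ = 5
descent: ρ → (1,4,-4)  [lands on river]
river: ρ → (-4,4,1)
ρ-cycle length = 2 (tail of 1 descent step not counted)

2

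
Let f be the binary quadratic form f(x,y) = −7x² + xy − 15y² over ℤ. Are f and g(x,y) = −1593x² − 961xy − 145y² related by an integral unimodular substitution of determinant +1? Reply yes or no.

D₁ = -419, D₂ = -419
f is negative-definite; reduce −f:
−f: reduced (well bottom): (7,-1,15) with a≤c, −a<b≤a
flip sign back: reduced form of f is (-7,1,-15)
g is negative-definite; reduce −g:
−g: flip: (1593,961,145)→(145,-961,1593)
−g: translate: b→-91 (≡-961 mod 290), so (145,-961,1593)→(145,-91,15)
−g: flip: (145,-91,15)→(15,91,145)
−g: translate: b→1 (≡91 mod 30), so (15,91,145)→(15,1,7)
−g: flip: (15,1,7)→(7,-1,15)
−g: reduced (well bottom): (7,-1,15) with a≤c, −a<b≤a
flip sign back: reduced form of g is (-7,1,-15)
reduced forms (-7, 1, -15) vs (-7, 1, -15) ⇒ equivalent

yes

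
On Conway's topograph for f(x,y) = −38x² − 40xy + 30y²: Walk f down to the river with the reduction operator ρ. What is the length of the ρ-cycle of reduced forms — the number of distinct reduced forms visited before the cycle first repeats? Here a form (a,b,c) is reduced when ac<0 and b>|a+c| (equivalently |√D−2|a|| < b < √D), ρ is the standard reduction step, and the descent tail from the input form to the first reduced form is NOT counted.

D = 6160, ⌊√D⌋ = 78
descent: ρ → (30,40,-38)  [lands on river]
river: ρ → (-38,36,32)
river: ρ → (32,28,-42)
river: ρ → (-42,56,18)
river: ρ → (18,52,-48)
river: ρ → (-48,44,22)
river: ρ → (22,44,-48)
river: ρ → (-48,52,18)
river: ρ → (18,56,-42)
river: ρ → (-42,28,32)
river: ρ → (32,36,-38)
river: ρ → (-38,40,30)
river: ρ → (30,20,-48)
river: ρ → (-48,76,2)
river: ρ → (2,76,-48)
river: ρ → (-48,20,30)
ρ-cycle length = 16 (tail of 1 descent step not counted)

16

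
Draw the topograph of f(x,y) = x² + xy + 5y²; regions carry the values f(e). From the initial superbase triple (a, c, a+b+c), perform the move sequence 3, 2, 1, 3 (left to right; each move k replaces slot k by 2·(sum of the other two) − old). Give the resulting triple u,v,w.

start (1,5,7) = (f(1,0),f(0,1),f(1,1))
replace slot 3: 2·(1+5) − 7 = 5 → (1,5,5)
replace slot 2: 2·(1+5) − 5 = 7 → (1,7,5)
replace slot 1: 2·(7+5) − 1 = 23 → (23,7,5)
replace slot 3: 2·(23+7) − 5 = 55 → (23,7,55)

23,7,55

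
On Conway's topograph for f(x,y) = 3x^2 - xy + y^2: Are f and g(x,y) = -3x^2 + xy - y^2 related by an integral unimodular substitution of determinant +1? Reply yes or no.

D₁ = -11, D₂ = -11
f: flip: (3,-1,1)→(1,1,3)
f: reduced (well bottom): (1,1,3) with a≤c, −a<b≤a
g is negative-definite; reduce −g:
−g: flip: (3,-1,1)→(1,1,3)
−g: reduced (well bottom): (1,1,3) with a≤c, −a<b≤a
flip sign back: reduced form of g is (-1,-1,-3)
reduced forms (1, 1, 3) vs (-1, -1, -3) ⇒ inequivalent

no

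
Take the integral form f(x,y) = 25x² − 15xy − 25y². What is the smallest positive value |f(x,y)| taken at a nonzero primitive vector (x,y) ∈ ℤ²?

descent: ρ → (-25,15,25)  [lands on river]
river: ρ → (25,35,-15)
river: ρ → (-15,25,35)
river: ρ → (35,45,-5)
river: ρ → (-5,45,35)
river: ρ → (35,25,-15)
river: ρ → (-15,35,25)
river: ρ → (25,15,-25)
river: ρ → (-25,35,15)
river: ρ → (15,25,-35)
river: ρ → (-35,45,5)
river: ρ → (5,45,-35)
river: ρ → (-35,25,15)
river: ρ → (15,35,-25)
closes: descent 1, river 14
min |a| on river = 5

5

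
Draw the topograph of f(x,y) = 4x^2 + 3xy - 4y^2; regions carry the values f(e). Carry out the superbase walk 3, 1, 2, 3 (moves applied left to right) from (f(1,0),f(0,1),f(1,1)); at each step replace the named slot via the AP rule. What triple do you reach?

start (4,-4,3) = (f(1,0),f(0,1),f(1,1))
replace slot 3: 2·(4+(-4)) − 3 = -3 → (4,-4,-3)
replace slot 1: 2·((-4)+(-3)) − 4 = -18 → (-18,-4,-3)
replace slot 2: 2·((-18)+(-3)) − (-4) = -38 → (-18,-38,-3)
replace slot 3: 2·((-18)+(-38)) − (-3) = -109 → (-18,-38,-109)

-18,-38,-109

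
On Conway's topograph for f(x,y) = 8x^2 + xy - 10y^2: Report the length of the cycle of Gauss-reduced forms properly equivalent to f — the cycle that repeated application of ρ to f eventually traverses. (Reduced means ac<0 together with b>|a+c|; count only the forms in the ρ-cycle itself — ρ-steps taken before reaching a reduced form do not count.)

D = 321, ⌊√D⌋ = 17
descent: ρ → (-10,-1,8)
descent: ρ → (8,17,-1)  [lands on river]
river: ρ → (-1,17,8)
river: ρ → (8,15,-3)
river: ρ → (-3,15,8)
ρ-cycle length = 4 (tail of 2 descent steps not counted)

4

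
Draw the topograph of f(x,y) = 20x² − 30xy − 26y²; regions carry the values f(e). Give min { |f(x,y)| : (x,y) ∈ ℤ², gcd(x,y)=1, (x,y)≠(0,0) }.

descent: ρ → (-26,30,20)  [lands on river]
river: ρ → (20,50,-6)
river: ρ → (-6,46,36)
river: ρ → (36,26,-16)
river: ρ → (-16,38,24)
river: ρ → (24,10,-30)
river: ρ → (-30,50,4)
river: ρ → (4,54,-4)
river: ρ → (-4,50,30)
river: ρ → (30,10,-24)
river: ρ → (-24,38,16)
river: ρ → (16,26,-36)
river: ρ → (-36,46,6)
river: ρ → (6,50,-20)
river: ρ → (-20,30,26)
river: ρ → (26,22,-24)
river: ρ → (-24,26,24)
river: ρ → (24,22,-26)
closes: descent 1, river 18
min |a| on river = 4

4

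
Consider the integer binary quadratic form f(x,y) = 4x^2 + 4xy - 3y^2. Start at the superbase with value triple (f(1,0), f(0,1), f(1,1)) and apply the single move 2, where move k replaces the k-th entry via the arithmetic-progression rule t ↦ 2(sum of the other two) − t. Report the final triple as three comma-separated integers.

start (4,-3,5) = (f(1,0),f(0,1),f(1,1))
replace slot 2: 2·(4+5) − (-3) = 21 → (4,21,5)

4,21,5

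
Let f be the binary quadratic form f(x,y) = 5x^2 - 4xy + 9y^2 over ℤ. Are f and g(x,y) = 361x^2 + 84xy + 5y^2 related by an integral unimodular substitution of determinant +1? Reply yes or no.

D₁ = -164, D₂ = -164
f: reduced (well bottom): (5,-4,9) with a≤c, −a<b≤a
g: flip: (361,84,5)→(5,-84,361)
g: translate: b→-4 (≡-84 mod 10), so (5,-84,361)→(5,-4,9)
g: reduced (well bottom): (5,-4,9) with a≤c, −a<b≤a
reduced forms (5, -4, 9) vs (5, -4, 9) ⇒ equivalent

yes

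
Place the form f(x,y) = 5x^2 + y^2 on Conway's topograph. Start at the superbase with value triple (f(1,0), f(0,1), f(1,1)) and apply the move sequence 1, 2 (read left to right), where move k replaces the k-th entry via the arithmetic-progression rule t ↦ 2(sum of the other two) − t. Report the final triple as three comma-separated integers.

start (5,1,6) = (f(1,0),f(0,1),f(1,1))
replace slot 1: 2·(1+6) − 5 = 9 → (9,1,6)
replace slot 2: 2·(9+6) − 1 = 29 → (9,29,6)

9,29,6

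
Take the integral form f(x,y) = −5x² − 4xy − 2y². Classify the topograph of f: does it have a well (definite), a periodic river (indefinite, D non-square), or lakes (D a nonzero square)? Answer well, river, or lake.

D = b²−4ac = (-4)² − 4·(-5)·(-2) = -24
D < 0 ⇒ definite ⇒ every region one sign ⇒ single well

well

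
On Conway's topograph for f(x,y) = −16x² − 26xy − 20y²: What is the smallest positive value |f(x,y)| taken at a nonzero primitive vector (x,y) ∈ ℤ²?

translate: b→-6 (≡26 mod 32), so (16,26,20)→(16,-6,10)
flip: (16,-6,10)→(10,6,16)
reduced (well bottom): (10,6,16) with a≤c, −a<b≤a
well minimum |f| = |-10| = 10 (negative-definite)

10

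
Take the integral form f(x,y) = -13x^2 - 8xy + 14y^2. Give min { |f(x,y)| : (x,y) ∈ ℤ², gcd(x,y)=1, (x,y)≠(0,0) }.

descent: ρ → (14,8,-13)  [lands on river]
river: ρ → (-13,18,9)
river: ρ → (9,18,-13)
river: ρ → (-13,8,14)
river: ρ → (14,20,-7)
river: ρ → (-7,22,11)
river: ρ → (11,22,-7)
river: ρ → (-7,20,14)
closes: descent 1, river 8
min |a| on river = 7

7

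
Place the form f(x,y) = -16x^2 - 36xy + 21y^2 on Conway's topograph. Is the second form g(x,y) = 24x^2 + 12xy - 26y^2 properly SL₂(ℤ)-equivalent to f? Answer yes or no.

D₁ = 2640, D₂ = 2640
river cycle of f (length 8): (21, 36, -16), (-16, 28, 29), (29, 30, -15), (-15, 30, 29), (29, 28, -16), (-16, 36, 21), (21, 48, -4), (-4, 48, 21)
river cycle of g (length 8): (-26, 40, 10), (10, 40, -26), (-26, 12, 24), (24, 36, -14), (-14, 48, 6), (6, 48, -14), (-14, 36, 24), (24, 12, -26)
cycles differ ⇒ inequivalent

no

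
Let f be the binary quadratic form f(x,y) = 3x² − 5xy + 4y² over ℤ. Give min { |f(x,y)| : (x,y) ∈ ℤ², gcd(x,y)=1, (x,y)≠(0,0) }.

translate: b→1 (≡-5 mod 6), so (3,-5,4)→(3,1,2)
flip: (3,1,2)→(2,-1,3)
reduced (well bottom): (2,-1,3) with a≤c, −a<b≤a
well minimum = a = 2

2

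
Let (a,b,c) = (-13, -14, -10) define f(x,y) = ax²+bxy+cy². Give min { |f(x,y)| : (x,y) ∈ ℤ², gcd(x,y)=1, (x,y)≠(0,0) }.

translate: b→-12 (≡14 mod 26), so (13,14,10)→(13,-12,9)
flip: (13,-12,9)→(9,12,13)
translate: b→-6 (≡12 mod 18), so (9,12,13)→(9,-6,10)
reduced (well bottom): (9,-6,10) with a≤c, −a<b≤a
well minimum |f| = |-9| = 9 (negative-definite)

9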